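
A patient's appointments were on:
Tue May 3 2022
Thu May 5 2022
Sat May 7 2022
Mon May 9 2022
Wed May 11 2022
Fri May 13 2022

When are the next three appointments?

Sun May 15 2022, Tue May 17 2022, Thu May 19 2022

Gaps between consecutive events: 2, 2, 2, 2, 2 days — a constant 2-day interval.
Fri May 13 2022 + 2 days = Sun May 15 2022.
Sun May 15 2022 + 2 days = Tue May 17 2022.
Tue May 17 2022 + 2 days = Thu May 19 2022.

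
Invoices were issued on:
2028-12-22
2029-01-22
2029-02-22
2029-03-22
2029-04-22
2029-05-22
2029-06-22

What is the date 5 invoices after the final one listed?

2029-11-22

The day-of-month is always 22 (31, 31, 28, 31, 30, 31 days between events).
So this recurs on the 22nd of each month.
Next: July 2029 → 2029-07-22.
August 2029: 2029-08-22.
September 2029: 2029-09-22.
October 2029: 2029-10-22.
Next: November 2029 → 2029-11-22.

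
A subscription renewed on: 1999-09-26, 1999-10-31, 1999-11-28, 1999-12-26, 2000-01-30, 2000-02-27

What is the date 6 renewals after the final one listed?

2000-08-27

These are Sundays with 35, 28, 28, 35, 28-day gaps.
Each is the final Sunday of its month — 1999-10-31 is past the 28th, so '4th Sunday' doesn't fit.
Last Sunday of March 2000: 2000-03-26.
April 2000 ends with Sunday 2000-04-30.
Last Sunday of May 2000: 2000-05-28.
Last Sunday of June 2000: 2000-06-25.
Last Sunday of July 2000: 2000-07-30.
Last Sunday of August 2000: 2000-08-27.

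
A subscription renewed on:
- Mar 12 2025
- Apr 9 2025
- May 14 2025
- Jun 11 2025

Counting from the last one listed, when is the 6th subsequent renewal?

Dec 10 2025

These are Wednesdays at 28- or 35-day spacing (28, 35, 28).
The pattern: 2nd Wednesday of the month.
2nd Wednesday of July 2025: Jul 9 2025.
August 2025 — 2nd Wednesday is Aug 13 2025.
September 2025 — 2nd Wednesday is Sep 10 2025.
2nd Wednesday of October 2025: Oct 8 2025.
November 2025 — 2nd Wednesday is Nov 12 2025.
December 2025 — 2nd Wednesday is Dec 10 2025.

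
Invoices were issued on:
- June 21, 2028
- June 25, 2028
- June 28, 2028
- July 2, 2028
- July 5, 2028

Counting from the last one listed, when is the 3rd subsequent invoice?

Every event lands on a Wednesday or Sunday (gaps cycle 4, 3, 4, 3).
So the schedule is: every Wednesday and Sunday.
Next Sunday: July 9, 2028.
The following Wednesday is July 12, 2028.
Next Sunday: July 16, 2028.

July 16, 2028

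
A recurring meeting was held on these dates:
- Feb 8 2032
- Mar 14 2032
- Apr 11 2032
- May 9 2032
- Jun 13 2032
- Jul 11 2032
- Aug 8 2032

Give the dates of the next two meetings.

Sep 12 2032, Oct 10 2032

All dates are Sundays, 35, 28, 28, 35, 28, 28 days apart.
Specifically, the 2nd Sunday of each month.
September 2032 — 2nd Sunday is Sep 12 2032.
2nd Sunday of October 2032: Oct 10 2032.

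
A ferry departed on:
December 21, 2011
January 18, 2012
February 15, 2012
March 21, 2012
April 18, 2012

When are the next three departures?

These are Wednesdays at 28- or 35-day spacing (28, 28, 35, 28).
The pattern: 3rd Wednesday of the month.
May 2012 — 3rd Wednesday is May 16, 2012.
June 2012 — 3rd Wednesday is June 20, 2012.
July 2012 — 3rd Wednesday is July 18, 2012.

May 16, 2012; June 20, 2012; July 18, 2012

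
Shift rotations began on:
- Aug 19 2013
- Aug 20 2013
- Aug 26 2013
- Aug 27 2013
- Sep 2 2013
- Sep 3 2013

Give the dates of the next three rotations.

Sep 9 2013, Sep 10 2013, Sep 16 2013

Gaps: 1, 6, 1, 6, 1 days — not constant, but cyclic with period 2.
The events fall on every Monday and Tuesday.
Next Monday: Sep 9 2013.
The following Tuesday is Sep 10 2013.
The following Monday is Sep 16 2013.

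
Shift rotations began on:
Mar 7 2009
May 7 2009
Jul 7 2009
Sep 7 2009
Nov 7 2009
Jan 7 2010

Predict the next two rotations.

Mar 7 2010, May 7 2010

Each date is the 7th; the gaps (61, 61, 62, 61, 61) track the month lengths.
The rule is the 7th of every 2 months.
Next: March 2010 → Mar 7 2010.
Next: May 2010 → May 7 2010.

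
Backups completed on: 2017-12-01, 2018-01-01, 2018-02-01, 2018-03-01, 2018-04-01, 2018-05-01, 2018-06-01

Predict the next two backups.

2018-07-01, 2018-08-01

Each date is the 1st; the gaps (31, 31, 28, 31, 30, 31) track the month lengths.
The rule is the 1st of each month.
July 2018: 2018-07-01.
Next: August 2018 → 2018-08-01.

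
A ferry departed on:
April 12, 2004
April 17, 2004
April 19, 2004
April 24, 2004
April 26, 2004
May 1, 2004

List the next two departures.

May 3, 2004; May 8, 2004

Every event lands on a Monday or Saturday (gaps cycle 5, 2, 5, 2, 5).
So the schedule is: every Monday and Saturday.
Next Monday: May 3, 2004.
The following Saturday is May 8, 2004.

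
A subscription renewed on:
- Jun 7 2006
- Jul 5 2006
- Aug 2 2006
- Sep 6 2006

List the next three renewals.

Oct 4 2006, Nov 1 2006, Dec 6 2006

All dates are Wednesdays, 28, 28, 35 days apart.
Specifically, the 1st Wednesday of each month.
1st Wednesday of October 2006: Oct 4 2006.
November 2006 — 1st Wednesday is Nov 1 2006.
December 2006 — 1st Wednesday is Dec 6 2006.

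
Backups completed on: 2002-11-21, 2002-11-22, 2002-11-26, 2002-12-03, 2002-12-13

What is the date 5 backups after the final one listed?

2003-03-18

Intervals are 1, 4, 7, 10 days — an arithmetic progression with common difference 3.
Next gap: 13 days. 2002-12-13 + 13 days = 2002-12-26.
Next gap: 16 days. 2002-12-26 + 16 days = 2003-01-11.
Next gap: 19 days. 2003-01-11 + 19 days = 2003-01-30.
Next gap: 22 days. 2003-01-30 + 22 days = 2003-02-21.
Next gap: 25 days. 2003-02-21 + 25 days = 2003-03-18.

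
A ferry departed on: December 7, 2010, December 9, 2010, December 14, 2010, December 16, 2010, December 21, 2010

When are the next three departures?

December 23, 2010; December 28, 2010; December 30, 2010

Every event lands on a Tuesday or Thursday (gaps cycle 2, 5, 2, 5).
So the schedule is: every Tuesday and Thursday.
Next Thursday: December 23, 2010.
The following Tuesday is December 28, 2010.
The following Thursday is December 30, 2010.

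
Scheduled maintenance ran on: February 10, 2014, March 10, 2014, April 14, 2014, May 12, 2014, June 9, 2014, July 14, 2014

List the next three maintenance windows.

These are Mondays at 28- or 35-day spacing (28, 35, 28, 28, 35).
The pattern: 2nd Monday of the month.
2nd Monday of August 2014: August 11, 2014.
September 2014 — 2nd Monday is September 8, 2014.
October 2014 — 2nd Monday is October 13, 2014.

August 11, 2014; September 8, 2014; October 13, 2014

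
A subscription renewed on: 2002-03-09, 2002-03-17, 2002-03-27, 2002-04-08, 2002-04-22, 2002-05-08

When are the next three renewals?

Gaps: 8, 10, 12, 14, 16 days — each gap is 2 larger than the previous one.
Next gap: 18 days. 2002-05-08 + 18 days = 2002-05-26.
Next gap: 20 days. 2002-05-26 + 20 days = 2002-06-15.
Next gap: 22 days. 2002-06-15 + 22 days = 2002-07-07.

2002-05-26, 2002-06-15, 2002-07-07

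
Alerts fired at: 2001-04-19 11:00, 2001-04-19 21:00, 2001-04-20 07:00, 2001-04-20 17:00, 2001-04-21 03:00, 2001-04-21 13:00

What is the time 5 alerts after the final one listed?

2001-04-23 15:00

Spacing: 10, 10, 10, 10, 10 h — constant 10 h.
2001-04-21 13:00 + 10 h = 2001-04-21 23:00.
2001-04-21 23:00 + 10 h = 2001-04-22 09:00.
2001-04-22 09:00 + 10 h = 2001-04-22 19:00.
2001-04-22 19:00 + 10 h = 2001-04-23 05:00.
2001-04-23 05:00 + 10 h = 2001-04-23 15:00.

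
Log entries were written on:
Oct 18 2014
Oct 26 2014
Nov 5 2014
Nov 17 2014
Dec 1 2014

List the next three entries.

Intervals are 8, 10, 12, 14 days — an arithmetic progression with common difference 2.
Next gap: 16 days. Dec 1 2014 + 16 days = Dec 17 2014.
Next gap: 18 days. Dec 17 2014 + 18 days = Jan 4 2015.
Next gap: 20 days. Jan 4 2015 + 20 days = Jan 24 2015.

Dec 17 2014, Jan 4 2015, Jan 24 2015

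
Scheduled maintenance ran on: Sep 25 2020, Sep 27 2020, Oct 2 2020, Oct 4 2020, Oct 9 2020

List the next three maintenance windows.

The gap pattern 2, 5, 2, 5 repeats every 2 events.
These are the Fridays and Sundays of each week.
The following Sunday is Oct 11 2020.
Next Friday: Oct 16 2020.
The following Sunday is Oct 18 2020.

Oct 11 2020, Oct 16 2020, Oct 18 2020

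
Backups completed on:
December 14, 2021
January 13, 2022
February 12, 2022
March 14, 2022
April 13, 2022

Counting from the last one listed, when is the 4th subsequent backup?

August 11, 2022

The spacing is 30, 30, 30, 30 days — always 30 days.
April 13, 2022 + 30 days = May 13, 2022.
May 13, 2022 + 30 days = June 12, 2022.
June 12, 2022 + 30 days = July 12, 2022.
July 12, 2022 + 30 days = August 11, 2022.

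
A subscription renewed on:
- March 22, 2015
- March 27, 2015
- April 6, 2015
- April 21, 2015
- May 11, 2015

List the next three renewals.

Gaps: 5, 10, 15, 20 days — each gap is 5 larger than the previous one.
Next gap: 25 days. May 11, 2015 + 25 days = June 5, 2015.
Next gap: 30 days. June 5, 2015 + 30 days = July 5, 2015.
Next gap: 35 days. July 5, 2015 + 35 days = August 9, 2015.

June 5, 2015; July 5, 2015; August 9, 2015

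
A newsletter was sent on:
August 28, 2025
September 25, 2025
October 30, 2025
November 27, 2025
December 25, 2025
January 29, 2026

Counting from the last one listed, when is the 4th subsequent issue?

Every date is a Thursday; gaps 28, 35, 28, 28, 35 days.
Each is the last Thursday of its month (at least one falls on the 29th or later, ruling out '4th Thursday').
February 2026 ends with Thursday February 26, 2026.
Last Thursday of March 2026: March 26, 2026.
April 2026 ends with Thursday April 30, 2026.
Last Thursday of May 2026: May 28, 2026.

May 28, 2026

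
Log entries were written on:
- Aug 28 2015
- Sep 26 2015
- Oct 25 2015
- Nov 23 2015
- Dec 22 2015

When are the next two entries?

Jan 20 2016, Feb 18 2016

Gaps between consecutive events: 29, 29, 29, 29 days — a constant 29-day interval.
Dec 22 2015 + 29 days = Jan 20 2016.
Jan 20 2016 + 29 days = Feb 18 2016.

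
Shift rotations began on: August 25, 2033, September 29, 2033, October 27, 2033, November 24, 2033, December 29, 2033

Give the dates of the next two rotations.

January 26, 2034; February 23, 2034

Every date is a Thursday; gaps 35, 28, 28, 35 days.
Each is the last Thursday of its month (at least one falls on the 29th or later, ruling out '4th Thursday').
January 2034 ends with Thursday January 26, 2034.
Last Thursday of February 2034: February 23, 2034.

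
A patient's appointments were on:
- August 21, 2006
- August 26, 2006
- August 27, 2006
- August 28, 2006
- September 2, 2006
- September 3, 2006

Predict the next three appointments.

Gaps: 5, 1, 1, 5, 1 days — not constant, but cyclic with period 3.
The events fall on every Monday, Saturday and Sunday.
The following Monday is September 4, 2006.
The following Saturday is September 9, 2006.
The following Sunday is September 10, 2006.

September 4, 2006; September 9, 2006; September 10, 2006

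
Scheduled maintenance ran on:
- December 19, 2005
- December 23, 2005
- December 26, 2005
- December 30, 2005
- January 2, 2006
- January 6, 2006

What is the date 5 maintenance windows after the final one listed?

The gap pattern 4, 3, 4, 3, 4 repeats every 2 events.
These are the Mondays and Fridays of each week.
The following Monday is January 9, 2006.
Next Friday: January 13, 2006.
Next Monday: January 16, 2006.
The following Friday is January 20, 2006.
Next Monday: January 23, 2006.

January 23, 2006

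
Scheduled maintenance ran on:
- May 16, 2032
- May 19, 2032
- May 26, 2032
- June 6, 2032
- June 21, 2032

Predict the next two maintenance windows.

Intervals are 3, 7, 11, 15 days — an arithmetic progression with common difference 4.
Next gap: 19 days. June 21, 2032 + 19 days = July 10, 2032.
Next gap: 23 days. July 10, 2032 + 23 days = August 2, 2032.

July 10, 2032; August 2, 2032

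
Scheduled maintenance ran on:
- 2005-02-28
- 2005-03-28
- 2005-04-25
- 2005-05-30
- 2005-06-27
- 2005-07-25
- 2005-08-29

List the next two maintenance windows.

These are Mondays with 28, 28, 35, 28, 28, 35-day gaps.
Each is the final Monday of its month — 2005-05-30 is past the 28th, so '4th Monday' doesn't fit.
September 2005 ends with Monday 2005-09-26.
October 2005 ends with Monday 2005-10-31.

2005-09-26, 2005-10-31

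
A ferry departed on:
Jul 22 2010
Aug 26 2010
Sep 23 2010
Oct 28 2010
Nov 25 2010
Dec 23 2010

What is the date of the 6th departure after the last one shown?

These are Thursdays at 28- or 35-day spacing (35, 28, 35, 28, 28).
The pattern: 4th Thursday of the month.
January 2011 — 4th Thursday is Jan 27 2011.
4th Thursday of February 2011: Feb 24 2011.
March 2011 — 4th Thursday is Mar 24 2011.
April 2011 — 4th Thursday is Apr 28 2011.
May 2011 — 4th Thursday is May 26 2011.
4th Thursday of June 2011: Jun 23 2011.

Jun 23 2011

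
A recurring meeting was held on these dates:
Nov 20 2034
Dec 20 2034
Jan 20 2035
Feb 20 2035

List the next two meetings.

Mar 20 2035, Apr 20 2035

The day-of-month is always 20 (30, 31, 31 days between events).
So this recurs on the 20th of each month.
Next: March 2035 → Mar 20 2035.
Next: April 2035 → Apr 20 2035.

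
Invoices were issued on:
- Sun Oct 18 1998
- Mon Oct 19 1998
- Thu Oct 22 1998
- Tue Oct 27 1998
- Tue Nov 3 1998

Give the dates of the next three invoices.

Thu Nov 12 1998, Mon Nov 23 1998, Sun Dec 6 1998

The spacing grows by 2 each time: 1, 3, 5, 7 days.
Next gap: 9 days. Tue Nov 3 1998 + 9 days = Thu Nov 12 1998.
Next gap: 11 days. Thu Nov 12 1998 + 11 days = Mon Nov 23 1998.
Next gap: 13 days. Mon Nov 23 1998 + 13 days = Sun Dec 6 1998.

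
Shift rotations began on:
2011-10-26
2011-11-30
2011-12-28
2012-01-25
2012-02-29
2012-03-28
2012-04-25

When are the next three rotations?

2012-05-30, 2012-06-27, 2012-07-25

Every date is a Wednesday; gaps 35, 28, 28, 35, 28, 28 days.
Each is the last Wednesday of its month (at least one falls on the 29th or later, ruling out '4th Wednesday').
May 2012 ends with Wednesday 2012-05-30.
June 2012 ends with Wednesday 2012-06-27.
July 2012 ends with Wednesday 2012-07-25.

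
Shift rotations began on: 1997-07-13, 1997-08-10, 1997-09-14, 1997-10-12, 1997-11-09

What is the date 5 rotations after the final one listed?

These are Sundays at 28- or 35-day spacing (28, 35, 28, 28).
The pattern: 2nd Sunday of the month.
December 1997 — 2nd Sunday is 1997-12-14.
January 1998 — 2nd Sunday is 1998-01-11.
2nd Sunday of February 1998: 1998-02-08.
2nd Sunday of March 1998: 1998-03-08.
April 1998 — 2nd Sunday is 1998-04-12.

1998-04-12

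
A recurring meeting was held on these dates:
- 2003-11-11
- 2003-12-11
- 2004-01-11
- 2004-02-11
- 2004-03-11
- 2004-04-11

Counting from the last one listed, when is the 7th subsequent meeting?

2004-11-11

The day-of-month is always 11 (30, 31, 31, 29, 31 days between events).
So this recurs on the 11th of each month.
Next: May 2004 → 2004-05-11.
June 2004: 2004-06-11.
Next: July 2004 → 2004-07-11.
August 2004: 2004-08-11.
September 2004: 2004-09-11.
Next: October 2004 → 2004-10-11.
November 2004: 2004-11-11.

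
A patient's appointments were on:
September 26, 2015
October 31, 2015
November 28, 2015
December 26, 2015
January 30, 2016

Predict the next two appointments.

February 27, 2016; March 26, 2016

All Saturdays; the gaps (35, 28, 28, 35) vary with month length.
This is the last Saturday of each month.
February 2016 ends with Saturday February 27, 2016.
Last Saturday of March 2016: March 26, 2016.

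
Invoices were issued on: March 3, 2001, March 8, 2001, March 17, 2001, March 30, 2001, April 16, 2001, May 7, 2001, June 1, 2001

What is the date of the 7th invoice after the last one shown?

The spacing grows by 4 each time: 5, 9, 13, 17, 21, 25 days.
Next gap: 29 days. June 1, 2001 + 29 days = June 30, 2001.
Next gap: 33 days. June 30, 2001 + 33 days = August 2, 2001.
Next gap: 37 days. August 2, 2001 + 37 days = September 8, 2001.
Next gap: 41 days. September 8, 2001 + 41 days = October 19, 2001.
Next gap: 45 days. October 19, 2001 + 45 days = December 3, 2001.
Next gap: 49 days. December 3, 2001 + 49 days = January 21, 2002.
Next gap: 53 days. January 21, 2002 + 53 days = March 15, 2002.

March 15, 2002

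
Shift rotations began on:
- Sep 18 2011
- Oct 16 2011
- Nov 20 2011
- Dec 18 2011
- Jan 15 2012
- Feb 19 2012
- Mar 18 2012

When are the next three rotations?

These are Sundays at 28- or 35-day spacing (28, 35, 28, 28, 35, 28).
The pattern: 3rd Sunday of the month.
April 2012 — 3rd Sunday is Apr 15 2012.
May 2012 — 3rd Sunday is May 20 2012.
3rd Sunday of June 2012: Jun 17 2012.

Apr 15 2012, May 20 2012, Jun 17 2012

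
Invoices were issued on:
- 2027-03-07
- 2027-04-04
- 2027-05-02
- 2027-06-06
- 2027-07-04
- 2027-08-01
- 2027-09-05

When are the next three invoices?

2027-10-03, 2027-11-07, 2027-12-05

All dates are Sundays, 28, 28, 35, 28, 28, 35 days apart.
Specifically, the 1st Sunday of each month.
1st Sunday of October 2027: 2027-10-03.
1st Sunday of November 2027: 2027-11-07.
December 2027 — 1st Sunday is 2027-12-05.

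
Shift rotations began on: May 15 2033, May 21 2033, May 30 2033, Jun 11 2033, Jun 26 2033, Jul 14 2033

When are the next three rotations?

Aug 4 2033, Aug 28 2033, Sep 24 2033

The spacing grows by 3 each time: 6, 9, 12, 15, 18 days.
Next gap: 21 days. Jul 14 2033 + 21 days = Aug 4 2033.
Next gap: 24 days. Aug 4 2033 + 24 days = Aug 28 2033.
Next gap: 27 days. Aug 28 2033 + 27 days = Sep 24 2033.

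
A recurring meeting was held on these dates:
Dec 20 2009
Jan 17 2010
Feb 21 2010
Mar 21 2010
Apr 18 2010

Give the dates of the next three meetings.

May 16 2010, Jun 20 2010, Jul 18 2010

Gaps: 28, 35, 28, 28 days — a mix of 28 and 35. Every date is a Sunday.
Each is the 3rd Sunday of its month.
3rd Sunday of May 2010: May 16 2010.
June 2010 — 3rd Sunday is Jun 20 2010.
July 2010 — 3rd Sunday is Jul 18 2010.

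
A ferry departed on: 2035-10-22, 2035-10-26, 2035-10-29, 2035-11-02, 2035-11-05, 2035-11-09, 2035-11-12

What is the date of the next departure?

Every event lands on a Monday or Friday (gaps cycle 4, 3, 4, 3, 4, 3).
So the schedule is: every Monday and Friday.
Next Friday: 2035-11-16.

2035-11-16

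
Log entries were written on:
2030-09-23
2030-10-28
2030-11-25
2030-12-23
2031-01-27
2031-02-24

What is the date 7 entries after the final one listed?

2031-09-22

Gaps: 35, 28, 28, 35, 28 days — a mix of 28 and 35. Every date is a Monday.
Each is the 4th Monday of its month.
March 2031 — 4th Monday is 2031-03-24.
April 2031 — 4th Monday is 2031-04-28.
May 2031 — 4th Monday is 2031-05-26.
4th Monday of June 2031: 2031-06-23.
July 2031 — 4th Monday is 2031-07-28.
4th Monday of August 2031: 2031-08-25.
4th Monday of September 2031: 2031-09-22.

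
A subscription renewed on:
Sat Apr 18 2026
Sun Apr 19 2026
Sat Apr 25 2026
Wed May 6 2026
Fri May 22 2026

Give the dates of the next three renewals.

Fri Jun 12 2026, Wed Jul 8 2026, Sat Aug 8 2026

The spacing grows by 5 each time: 1, 6, 11, 16 days.
Next gap: 21 days. Fri May 22 2026 + 21 days = Fri Jun 12 2026.
Next gap: 26 days. Fri Jun 12 2026 + 26 days = Wed Jul 8 2026.
Next gap: 31 days. Wed Jul 8 2026 + 31 days = Sat Aug 8 2026.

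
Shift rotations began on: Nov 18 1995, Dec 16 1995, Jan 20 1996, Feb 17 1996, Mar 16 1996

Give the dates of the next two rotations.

All dates are Saturdays, 28, 35, 28, 28 days apart.
Specifically, the 3rd Saturday of each month.
3rd Saturday of April 1996: Apr 20 1996.
May 1996 — 3rd Saturday is May 18 1996.

Apr 20 1996, May 18 1996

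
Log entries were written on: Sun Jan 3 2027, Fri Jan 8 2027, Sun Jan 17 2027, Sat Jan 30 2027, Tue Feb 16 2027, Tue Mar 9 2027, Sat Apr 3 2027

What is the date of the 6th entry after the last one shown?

Tue Nov 23 2027

The spacing grows by 4 each time: 5, 9, 13, 17, 21, 25 days.
Next gap: 29 days. Sat Apr 3 2027 + 29 days = Sun May 2 2027.
Next gap: 33 days. Sun May 2 2027 + 33 days = Fri Jun 4 2027.
Next gap: 37 days. Fri Jun 4 2027 + 37 days = Sun Jul 11 2027.
Next gap: 41 days. Sun Jul 11 2027 + 41 days = Sat Aug 21 2027.
Next gap: 45 days. Sat Aug 21 2027 + 45 days = Tue Oct 5 2027.
Next gap: 49 days. Tue Oct 5 2027 + 49 days = Tue Nov 23 2027.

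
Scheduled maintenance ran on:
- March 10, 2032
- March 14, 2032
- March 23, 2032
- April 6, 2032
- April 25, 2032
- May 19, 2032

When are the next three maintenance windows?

Intervals are 4, 9, 14, 19, 24 days — an arithmetic progression with common difference 5.
Next gap: 29 days. May 19, 2032 + 29 days = June 17, 2032.
Next gap: 34 days. June 17, 2032 + 34 days = July 21, 2032.
Next gap: 39 days. July 21, 2032 + 39 days = August 29, 2032.

June 17, 2032; July 21, 2032; August 29, 2032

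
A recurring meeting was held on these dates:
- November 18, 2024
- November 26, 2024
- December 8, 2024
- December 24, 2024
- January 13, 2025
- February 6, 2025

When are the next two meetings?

The spacing grows by 4 each time: 8, 12, 16, 20, 24 days.
Next gap: 28 days. February 6, 2025 + 28 days = March 6, 2025.
Next gap: 32 days. March 6, 2025 + 32 days = April 7, 2025.

March 6, 2025; April 7, 2025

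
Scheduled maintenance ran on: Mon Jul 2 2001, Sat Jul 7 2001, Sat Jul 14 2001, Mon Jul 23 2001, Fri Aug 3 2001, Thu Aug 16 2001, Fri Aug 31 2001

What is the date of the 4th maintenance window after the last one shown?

Mon Nov 19 2001

Gaps: 5, 7, 9, 11, 13, 15 days — each gap is 2 larger than the previous one.
Next gap: 17 days. Fri Aug 31 2001 + 17 days = Mon Sep 17 2001.
Next gap: 19 days. Mon Sep 17 2001 + 19 days = Sat Oct 6 2001.
Next gap: 21 days. Sat Oct 6 2001 + 21 days = Sat Oct 27 2001.
Next gap: 23 days. Sat Oct 27 2001 + 23 days = Mon Nov 19 2001.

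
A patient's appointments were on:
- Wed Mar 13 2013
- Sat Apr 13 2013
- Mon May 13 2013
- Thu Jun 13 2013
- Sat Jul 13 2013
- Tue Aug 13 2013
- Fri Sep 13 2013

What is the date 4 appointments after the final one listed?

Mon Jan 13 2014

Gaps: 31, 30, 31, 30, 31, 31 days — not constant. Every event is on the 13th of the month.
Pattern: the 13th of each month.
October 2013: Sun Oct 13 2013.
Next: November 2013 → Wed Nov 13 2013.
December 2013: Fri Dec 13 2013.
Next: January 2014 → Mon Jan 13 2014.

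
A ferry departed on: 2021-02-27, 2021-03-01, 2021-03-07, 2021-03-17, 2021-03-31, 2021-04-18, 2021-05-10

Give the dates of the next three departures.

The spacing grows by 4 each time: 2, 6, 10, 14, 18, 22 days.
Next gap: 26 days. 2021-05-10 + 26 days = 2021-06-05.
Next gap: 30 days. 2021-06-05 + 30 days = 2021-07-05.
Next gap: 34 days. 2021-07-05 + 34 days = 2021-08-08.

2021-06-05, 2021-07-05, 2021-08-08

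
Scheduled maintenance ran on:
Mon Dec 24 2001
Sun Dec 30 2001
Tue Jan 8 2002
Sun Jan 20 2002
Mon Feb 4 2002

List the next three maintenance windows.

Fri Feb 22 2002, Fri Mar 15 2002, Mon Apr 8 2002

Intervals are 6, 9, 12, 15 days — an arithmetic progression with common difference 3.
Next gap: 18 days. Mon Feb 4 2002 + 18 days = Fri Feb 22 2002.
Next gap: 21 days. Fri Feb 22 2002 + 21 days = Fri Mar 15 2002.
Next gap: 24 days. Fri Mar 15 2002 + 24 days = Mon Apr 8 2002.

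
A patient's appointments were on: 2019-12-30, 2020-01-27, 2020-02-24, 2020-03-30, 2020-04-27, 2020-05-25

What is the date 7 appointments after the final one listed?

All Mondays; the gaps (28, 28, 35, 28, 28) vary with month length.
This is the last Monday of each month.
June 2020 ends with Monday 2020-06-29.
July 2020 ends with Monday 2020-07-27.
Last Monday of August 2020: 2020-08-31.
Last Monday of September 2020: 2020-09-28.
Last Monday of October 2020: 2020-10-26.
Last Monday of November 2020: 2020-11-30.
Last Monday of December 2020: 2020-12-28.

2020-12-28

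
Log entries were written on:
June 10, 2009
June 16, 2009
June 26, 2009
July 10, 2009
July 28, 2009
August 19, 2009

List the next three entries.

September 14, 2009; October 14, 2009; November 17, 2009

Gaps: 6, 10, 14, 18, 22 days — each gap is 4 larger than the previous one.
Next gap: 26 days. August 19, 2009 + 26 days = September 14, 2009.
Next gap: 30 days. September 14, 2009 + 30 days = October 14, 2009.
Next gap: 34 days. October 14, 2009 + 34 days = November 17, 2009.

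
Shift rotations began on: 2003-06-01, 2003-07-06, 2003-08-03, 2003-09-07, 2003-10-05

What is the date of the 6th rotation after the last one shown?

All dates are Sundays, 35, 28, 35, 28 days apart.
Specifically, the 1st Sunday of each month.
1st Sunday of November 2003: 2003-11-02.
1st Sunday of December 2003: 2003-12-07.
1st Sunday of January 2004: 2004-01-04.
February 2004 — 1st Sunday is 2004-02-01.
1st Sunday of March 2004: 2004-03-07.
April 2004 — 1st Sunday is 2004-04-04.

2004-04-04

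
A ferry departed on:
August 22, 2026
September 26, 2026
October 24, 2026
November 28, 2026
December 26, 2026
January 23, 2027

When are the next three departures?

These are Saturdays at 28- or 35-day spacing (35, 28, 35, 28, 28).
The pattern: 4th Saturday of the month.
4th Saturday of February 2027: February 27, 2027.
4th Saturday of March 2027: March 27, 2027.
April 2027 — 4th Saturday is April 24, 2027.

February 27, 2027; March 27, 2027; April 24, 2027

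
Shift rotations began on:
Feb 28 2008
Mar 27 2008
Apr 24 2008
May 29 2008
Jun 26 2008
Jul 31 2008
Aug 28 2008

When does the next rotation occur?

Sep 25 2008

These are Thursdays with 28, 28, 35, 28, 35, 28-day gaps.
Each is the final Thursday of its month — May 29 2008 is past the 28th, so '4th Thursday' doesn't fit.
September 2008 ends with Thursday Sep 25 2008.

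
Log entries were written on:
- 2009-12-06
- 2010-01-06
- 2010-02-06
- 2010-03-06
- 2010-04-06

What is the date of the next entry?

Each date is the 6th; the gaps (31, 31, 28, 31) track the month lengths.
The rule is the 6th of each month.
Next: May 2010 → 2010-05-06.

2010-05-06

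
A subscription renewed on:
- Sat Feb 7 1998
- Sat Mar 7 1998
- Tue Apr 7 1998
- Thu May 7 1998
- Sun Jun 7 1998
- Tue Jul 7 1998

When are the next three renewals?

The day-of-month is always 7 (28, 31, 30, 31, 30 days between events).
So this recurs on the 7th of each month.
August 1998: Fri Aug 7 1998.
September 1998: Mon Sep 7 1998.
Next: October 1998 → Wed Oct 7 1998.

Fri Aug 7 1998, Mon Sep 7 1998, Wed Oct 7 1998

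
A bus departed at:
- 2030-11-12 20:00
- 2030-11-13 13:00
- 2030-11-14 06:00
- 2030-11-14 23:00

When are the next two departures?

2030-11-15 16:00, 2030-11-16 09:00

The interval is a steady 17 hours (17, 17, 17).
2030-11-14 23:00 + 17 h = 2030-11-15 16:00.
2030-11-15 16:00 + 17 h = 2030-11-16 09:00.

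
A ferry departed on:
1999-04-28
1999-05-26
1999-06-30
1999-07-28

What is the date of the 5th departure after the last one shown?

These are Wednesdays with 28, 35, 28-day gaps.
Each is the final Wednesday of its month — 1999-06-30 is past the 28th, so '4th Wednesday' doesn't fit.
Last Wednesday of August 1999: 1999-08-25.
Last Wednesday of September 1999: 1999-09-29.
Last Wednesday of October 1999: 1999-10-27.
Last Wednesday of November 1999: 1999-11-24.
December 1999 ends with Wednesday 1999-12-29.

1999-12-29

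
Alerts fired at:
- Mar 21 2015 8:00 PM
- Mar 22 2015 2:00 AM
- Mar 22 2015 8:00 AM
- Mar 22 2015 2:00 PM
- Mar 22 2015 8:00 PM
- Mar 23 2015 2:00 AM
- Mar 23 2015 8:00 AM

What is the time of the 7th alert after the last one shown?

Mar 25 2015 2:00 AM

The interval is a steady 6 hours (6, 6, 6, 6, 6, 6).
Mar 23 2015 8:00 AM + 6 h = Mar 23 2015 2:00 PM.
Mar 23 2015 2:00 PM + 6 h = Mar 23 2015 8:00 PM.
Mar 23 2015 8:00 PM + 6 h = Mar 24 2015 2:00 AM.
Mar 24 2015 2:00 AM + 6 h = Mar 24 2015 8:00 AM.
Mar 24 2015 8:00 AM + 6 h = Mar 24 2015 2:00 PM.
Mar 24 2015 2:00 PM + 6 h = Mar 24 2015 8:00 PM.
Mar 24 2015 8:00 PM + 6 h = Mar 25 2015 2:00 AM.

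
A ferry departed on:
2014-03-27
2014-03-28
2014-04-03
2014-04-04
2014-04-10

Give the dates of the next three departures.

Every event lands on a Thursday or Friday (gaps cycle 1, 6, 1, 6).
So the schedule is: every Thursday and Friday.
The following Friday is 2014-04-11.
Next Thursday: 2014-04-17.
The following Friday is 2014-04-18.

2014-04-11, 2014-04-17, 2014-04-18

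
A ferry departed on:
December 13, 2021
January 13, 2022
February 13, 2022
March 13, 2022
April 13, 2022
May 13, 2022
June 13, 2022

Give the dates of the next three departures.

Each date is the 13th; the gaps (31, 31, 28, 31, 30, 31) track the month lengths.
The rule is the 13th of each month.
July 2022: July 13, 2022.
Next: August 2022 → August 13, 2022.
Next: September 2022 → September 13, 2022.

July 13, 2022; August 13, 2022; September 13, 2022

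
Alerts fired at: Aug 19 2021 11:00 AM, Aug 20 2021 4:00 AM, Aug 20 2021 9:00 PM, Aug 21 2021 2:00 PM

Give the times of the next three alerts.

Spacing: 17, 17, 17 h — constant 17 h.
Aug 21 2021 2:00 PM + 17 h = Aug 22 2021 7:00 AM.
Aug 22 2021 7:00 AM + 17 h = Aug 23 2021 12:00 AM.
Aug 23 2021 12:00 AM + 17 h = Aug 23 2021 5:00 PM.

Aug 22 2021 7:00 AM, Aug 23 2021 12:00 AM, Aug 23 2021 5:00 PM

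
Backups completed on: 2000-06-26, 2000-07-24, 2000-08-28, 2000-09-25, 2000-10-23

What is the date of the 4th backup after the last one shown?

Gaps: 28, 35, 28, 28 days — a mix of 28 and 35. Every date is a Monday.
Each is the 4th Monday of its month.
November 2000 — 4th Monday is 2000-11-27.
December 2000 — 4th Monday is 2000-12-25.
January 2001 — 4th Monday is 2001-01-22.
February 2001 — 4th Monday is 2001-02-26.

2001-02-26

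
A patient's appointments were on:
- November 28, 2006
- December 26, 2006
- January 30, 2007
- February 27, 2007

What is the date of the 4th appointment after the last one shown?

June 26, 2007

These are Tuesdays with 28, 35, 28-day gaps.
Each is the final Tuesday of its month — January 30, 2007 is past the 28th, so '4th Tuesday' doesn't fit.
March 2007 ends with Tuesday March 27, 2007.
April 2007 ends with Tuesday April 24, 2007.
May 2007 ends with Tuesday May 29, 2007.
June 2007 ends with Tuesday June 26, 2007.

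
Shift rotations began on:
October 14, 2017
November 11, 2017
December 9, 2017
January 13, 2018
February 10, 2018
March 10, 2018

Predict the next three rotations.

These are Saturdays at 28- or 35-day spacing (28, 28, 35, 28, 28).
The pattern: 2nd Saturday of the month.
2nd Saturday of April 2018: April 14, 2018.
2nd Saturday of May 2018: May 12, 2018.
2nd Saturday of June 2018: June 9, 2018.

April 14, 2018; May 12, 2018; June 9, 2018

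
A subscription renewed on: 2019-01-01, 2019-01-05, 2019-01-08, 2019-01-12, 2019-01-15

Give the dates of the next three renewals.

2019-01-19, 2019-01-22, 2019-01-26

Every event lands on a Tuesday or Saturday (gaps cycle 4, 3, 4, 3).
So the schedule is: every Tuesday and Saturday.
Next Saturday: 2019-01-19.
Next Tuesday: 2019-01-22.
The following Saturday is 2019-01-26.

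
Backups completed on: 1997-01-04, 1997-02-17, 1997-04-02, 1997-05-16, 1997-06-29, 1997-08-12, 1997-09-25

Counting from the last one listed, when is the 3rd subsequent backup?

1998-02-04

Gaps between consecutive events: 44, 44, 44, 44, 44, 44 days — a constant 44-day interval.
1997-09-25 + 44 days = 1997-11-08.
1997-11-08 + 44 days = 1997-12-22.
1997-12-22 + 44 days = 1998-02-04.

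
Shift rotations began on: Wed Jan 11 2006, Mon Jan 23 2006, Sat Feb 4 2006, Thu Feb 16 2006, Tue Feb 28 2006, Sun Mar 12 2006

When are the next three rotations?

Every event comes 12 days after the last (12, 12, 12, 12, 12).
Sun Mar 12 2006 + 12 days = Fri Mar 24 2006.
Fri Mar 24 2006 + 12 days = Wed Apr 5 2006.
Wed Apr 5 2006 + 12 days = Mon Apr 17 2006.

Fri Mar 24 2006, Wed Apr 5 2006, Mon Apr 17 2006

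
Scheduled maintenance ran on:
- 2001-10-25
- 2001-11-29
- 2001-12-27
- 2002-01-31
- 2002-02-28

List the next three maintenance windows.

Every date is a Thursday; gaps 35, 28, 35, 28 days.
Each is the last Thursday of its month (at least one falls on the 29th or later, ruling out '4th Thursday').
Last Thursday of March 2002: 2002-03-28.
April 2002 ends with Thursday 2002-04-25.
May 2002 ends with Thursday 2002-05-30.

2002-03-28, 2002-04-25, 2002-05-30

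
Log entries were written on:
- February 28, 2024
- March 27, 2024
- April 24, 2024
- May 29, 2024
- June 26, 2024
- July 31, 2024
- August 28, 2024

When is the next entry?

September 25, 2024

All Wednesdays; the gaps (28, 28, 35, 28, 35, 28) vary with month length.
This is the last Wednesday of each month.
Last Wednesday of September 2024: September 25, 2024.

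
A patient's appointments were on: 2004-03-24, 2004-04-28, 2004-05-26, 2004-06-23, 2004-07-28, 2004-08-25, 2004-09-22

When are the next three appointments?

2004-10-27, 2004-11-24, 2004-12-22

All dates are Wednesdays, 35, 28, 28, 35, 28, 28 days apart.
Specifically, the 4th Wednesday of each month.
October 2004 — 4th Wednesday is 2004-10-27.
November 2004 — 4th Wednesday is 2004-11-24.
4th Wednesday of December 2004: 2004-12-22.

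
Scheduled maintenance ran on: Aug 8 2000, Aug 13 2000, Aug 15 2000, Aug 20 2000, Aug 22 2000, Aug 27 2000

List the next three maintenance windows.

The gap pattern 5, 2, 5, 2, 5 repeats every 2 events.
These are the Tuesdays and Sundays of each week.
The following Tuesday is Aug 29 2000.
Next Sunday: Sep 3 2000.
The following Tuesday is Sep 5 2000.

Aug 29 2000, Sep 3 2000, Sep 5 2000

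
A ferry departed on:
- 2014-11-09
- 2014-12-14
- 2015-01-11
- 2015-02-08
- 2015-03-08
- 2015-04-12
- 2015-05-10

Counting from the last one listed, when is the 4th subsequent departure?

2015-09-13

These are Sundays at 28- or 35-day spacing (35, 28, 28, 28, 35, 28).
The pattern: 2nd Sunday of the month.
2nd Sunday of June 2015: 2015-06-14.
July 2015 — 2nd Sunday is 2015-07-12.
2nd Sunday of August 2015: 2015-08-09.
2nd Sunday of September 2015: 2015-09-13.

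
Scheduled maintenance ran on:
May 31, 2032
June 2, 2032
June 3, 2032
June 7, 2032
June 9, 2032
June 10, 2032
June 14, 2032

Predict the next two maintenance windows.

Gaps: 2, 1, 4, 2, 1, 4 days — not constant, but cyclic with period 3.
The events fall on every Monday, Wednesday and Thursday.
Next Wednesday: June 16, 2032.
Next Thursday: June 17, 2032.

June 16, 2032; June 17, 2032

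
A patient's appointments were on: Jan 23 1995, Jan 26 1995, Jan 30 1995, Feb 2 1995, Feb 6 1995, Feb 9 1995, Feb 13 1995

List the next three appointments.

Feb 16 1995, Feb 20 1995, Feb 23 1995

The gap pattern 3, 4, 3, 4, 3, 4 repeats every 2 events.
These are the Mondays and Thursdays of each week.
Next Thursday: Feb 16 1995.
Next Monday: Feb 20 1995.
The following Thursday is Feb 23 1995.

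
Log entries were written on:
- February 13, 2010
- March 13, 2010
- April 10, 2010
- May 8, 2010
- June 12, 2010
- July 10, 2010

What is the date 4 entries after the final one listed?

November 13, 2010

Gaps: 28, 28, 28, 35, 28 days — a mix of 28 and 35. Every date is a Saturday.
Each is the 2nd Saturday of its month.
2nd Saturday of August 2010: August 14, 2010.
2nd Saturday of September 2010: September 11, 2010.
October 2010 — 2nd Saturday is October 9, 2010.
2nd Saturday of November 2010: November 13, 2010.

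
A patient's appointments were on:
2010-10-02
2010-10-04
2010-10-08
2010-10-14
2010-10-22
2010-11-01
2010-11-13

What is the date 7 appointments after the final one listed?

2011-04-02

The spacing grows by 2 each time: 2, 4, 6, 8, 10, 12 days.
Next gap: 14 days. 2010-11-13 + 14 days = 2010-11-27.
Next gap: 16 days. 2010-11-27 + 16 days = 2010-12-13.
Next gap: 18 days. 2010-12-13 + 18 days = 2010-12-31.
Next gap: 20 days. 2010-12-31 + 20 days = 2011-01-20.
Next gap: 22 days. 2011-01-20 + 22 days = 2011-02-11.
Next gap: 24 days. 2011-02-11 + 24 days = 2011-03-07.
Next gap: 26 days. 2011-03-07 + 26 days = 2011-04-02.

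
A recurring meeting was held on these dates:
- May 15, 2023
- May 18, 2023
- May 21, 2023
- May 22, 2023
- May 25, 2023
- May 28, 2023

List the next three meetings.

May 29, 2023; June 1, 2023; June 4, 2023

The gap pattern 3, 3, 1, 3, 3 repeats every 3 events.
These are the Mondays, Thursdays and Sundays of each week.
The following Monday is May 29, 2023.
Next Thursday: June 1, 2023.
The following Sunday is June 4, 2023.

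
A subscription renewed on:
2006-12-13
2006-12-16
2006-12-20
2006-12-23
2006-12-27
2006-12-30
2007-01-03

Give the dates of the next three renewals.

Gaps: 3, 4, 3, 4, 3, 4 days — not constant, but cyclic with period 2.
The events fall on every Wednesday and Saturday.
The following Saturday is 2007-01-06.
The following Wednesday is 2007-01-10.
The following Saturday is 2007-01-13.

2007-01-06, 2007-01-10, 2007-01-13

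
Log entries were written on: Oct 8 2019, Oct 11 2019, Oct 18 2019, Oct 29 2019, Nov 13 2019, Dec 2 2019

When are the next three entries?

Intervals are 3, 7, 11, 15, 19 days — an arithmetic progression with common difference 4.
Next gap: 23 days. Dec 2 2019 + 23 days = Dec 25 2019.
Next gap: 27 days. Dec 25 2019 + 27 days = Jan 21 2020.
Next gap: 31 days. Jan 21 2020 + 31 days = Feb 21 2020.

Dec 25 2019, Jan 21 2020, Feb 21 2020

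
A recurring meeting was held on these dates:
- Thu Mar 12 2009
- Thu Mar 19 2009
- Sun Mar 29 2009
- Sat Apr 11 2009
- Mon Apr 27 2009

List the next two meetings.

Sat May 16 2009, Sun Jun 7 2009

The spacing grows by 3 each time: 7, 10, 13, 16 days.
Next gap: 19 days. Mon Apr 27 2009 + 19 days = Sat May 16 2009.
Next gap: 22 days. Sat May 16 2009 + 22 days = Sun Jun 7 2009.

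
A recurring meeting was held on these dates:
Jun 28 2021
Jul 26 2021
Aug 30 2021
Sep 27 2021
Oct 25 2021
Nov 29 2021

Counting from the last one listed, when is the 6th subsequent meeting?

All Mondays; the gaps (28, 35, 28, 28, 35) vary with month length.
This is the last Monday of each month.
Last Monday of December 2021: Dec 27 2021.
January 2022 ends with Monday Jan 31 2022.
February 2022 ends with Monday Feb 28 2022.
March 2022 ends with Monday Mar 28 2022.
April 2022 ends with Monday Apr 25 2022.
May 2022 ends with Monday May 30 2022.

May 30 2022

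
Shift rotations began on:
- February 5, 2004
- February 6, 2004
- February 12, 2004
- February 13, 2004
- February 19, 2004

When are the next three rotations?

The gap pattern 1, 6, 1, 6 repeats every 2 events.
These are the Thursdays and Fridays of each week.
The following Friday is February 20, 2004.
The following Thursday is February 26, 2004.
The following Friday is February 27, 2004.

February 20, 2004; February 26, 2004; February 27, 2004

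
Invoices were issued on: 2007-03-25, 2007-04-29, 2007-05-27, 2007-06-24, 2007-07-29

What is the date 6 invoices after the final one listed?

2008-01-27

All Sundays; the gaps (35, 28, 28, 35) vary with month length.
This is the last Sunday of each month.
Last Sunday of August 2007: 2007-08-26.
September 2007 ends with Sunday 2007-09-30.
Last Sunday of October 2007: 2007-10-28.
Last Sunday of November 2007: 2007-11-25.
December 2007 ends with Sunday 2007-12-30.
January 2008 ends with Sunday 2008-01-27.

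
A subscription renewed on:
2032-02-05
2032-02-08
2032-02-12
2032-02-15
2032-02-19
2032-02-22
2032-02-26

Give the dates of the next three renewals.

2032-02-29, 2032-03-04, 2032-03-07

Every event lands on a Thursday or Sunday (gaps cycle 3, 4, 3, 4, 3, 4).
So the schedule is: every Thursday and Sunday.
The following Sunday is 2032-02-29.
The following Thursday is 2032-03-04.
The following Sunday is 2032-03-07.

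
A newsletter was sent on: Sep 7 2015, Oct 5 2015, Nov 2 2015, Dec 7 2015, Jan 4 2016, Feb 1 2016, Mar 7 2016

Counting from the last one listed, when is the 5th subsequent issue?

Aug 1 2016

These are Mondays at 28- or 35-day spacing (28, 28, 35, 28, 28, 35).
The pattern: 1st Monday of the month.
April 2016 — 1st Monday is Apr 4 2016.
May 2016 — 1st Monday is May 2 2016.
June 2016 — 1st Monday is Jun 6 2016.
1st Monday of July 2016: Jul 4 2016.
1st Monday of August 2016: Aug 1 2016.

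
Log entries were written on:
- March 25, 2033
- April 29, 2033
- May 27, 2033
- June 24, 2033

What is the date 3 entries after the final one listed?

All Fridays; the gaps (35, 28, 28) vary with month length.
This is the last Friday of each month.
Last Friday of July 2033: July 29, 2033.
Last Friday of August 2033: August 26, 2033.
September 2033 ends with Friday September 30, 2033.

September 30, 2033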